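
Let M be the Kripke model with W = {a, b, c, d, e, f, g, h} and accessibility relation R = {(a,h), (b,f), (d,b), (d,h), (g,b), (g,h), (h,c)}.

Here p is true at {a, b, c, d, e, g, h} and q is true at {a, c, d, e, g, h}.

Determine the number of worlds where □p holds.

7

a: successors {h}; p there: h:T. ✓
b: successors {f}; p there: f:F. ✗
c: no successors, so □p holds vacuously. ✓
d: successors {b, h}; p there: b:T, h:T. ✓
e: no successors, so □p holds vacuously. ✓
f: no successors, so □p holds vacuously. ✓
g: successors {b, h}; p there: b:T, h:T. ✓
h: successors {c}; p there: c:T. ✓
Satisfying worlds: {a, c, d, e, f, g, h}.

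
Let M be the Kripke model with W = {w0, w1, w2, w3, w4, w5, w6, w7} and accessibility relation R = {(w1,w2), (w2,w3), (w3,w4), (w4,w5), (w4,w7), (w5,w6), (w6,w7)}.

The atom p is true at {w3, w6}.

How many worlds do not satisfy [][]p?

3

w0: no successors, so [][]p holds vacuously. ✓
w1: successors {w2}; []p there: w2:T. ✓
w2: successors {w3}; []p there: w3:F. ✗
w3: successors {w4}; []p there: w4:F. ✗
w4: successors {w5, w7}; []p there: w5:T, w7:T. ✓
w5: successors {w6}; []p there: w6:F. ✗
w6: successors {w7}; []p there: w7:T. ✓
w7: no successors, so [][]p holds vacuously. ✓
Satisfying worlds: {w0, w1, w4, w6, w7}.
So [][]p fails at the other 3 worlds.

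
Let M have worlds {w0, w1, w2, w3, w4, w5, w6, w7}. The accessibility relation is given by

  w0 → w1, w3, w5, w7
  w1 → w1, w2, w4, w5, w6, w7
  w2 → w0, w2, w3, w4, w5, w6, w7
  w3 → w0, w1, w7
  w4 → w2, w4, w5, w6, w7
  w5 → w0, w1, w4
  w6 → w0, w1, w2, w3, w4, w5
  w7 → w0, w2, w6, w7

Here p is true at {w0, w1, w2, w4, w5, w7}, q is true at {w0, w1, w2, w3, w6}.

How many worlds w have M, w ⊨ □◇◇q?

w0: successors {w1, w3, w5, w7}; ◇◇q there: w1:T, w3:T, w5:T, w7:T. ✓
w1: successors {w1, w2, w4, w5, w6, w7}; ◇◇q there: w1:T, w2:T, w4:T, w5:T, w6:T, w7:T. ✓
w2: successors {w0, w2, w3, w4, w5, w6, w7}; ◇◇q there: w0:T, w2:T, w3:T, w4:T, w5:T, w6:T, w7:T. ✓
w3: successors {w0, w1, w7}; ◇◇q there: w0:T, w1:T, w7:T. ✓
w4: successors {w2, w4, w5, w6, w7}; ◇◇q there: w2:T, w4:T, w5:T, w6:T, w7:T. ✓
w5: successors {w0, w1, w4}; ◇◇q there: w0:T, w1:T, w4:T. ✓
w6: successors {w0, w1, w2, w3, w4, w5}; ◇◇q there: w0:T, w1:T, w2:T, w3:T, w4:T, w5:T. ✓
w7: successors {w0, w2, w6, w7}; ◇◇q there: w0:T, w2:T, w6:T, w7:T. ✓
Satisfying worlds: {w0, w1, w2, w3, w4, w5, w6, w7}.

8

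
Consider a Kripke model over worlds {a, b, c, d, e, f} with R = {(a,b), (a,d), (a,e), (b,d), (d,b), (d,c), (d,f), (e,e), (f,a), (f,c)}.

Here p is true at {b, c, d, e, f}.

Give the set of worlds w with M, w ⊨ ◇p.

a: successors {b, d, e}; p there: b:T, d:T, e:T. ✓
b: successors {d}; p there: d:T. ✓
c: no successors, so ◇p fails. ✗
d: successors {b, c, f}; p there: b:T, c:T, f:T. ✓
e: successors {e}; p there: e:T. ✓
f: successors {a, c}; p there: a:F, c:T. ✓

{a, b, d, e, f}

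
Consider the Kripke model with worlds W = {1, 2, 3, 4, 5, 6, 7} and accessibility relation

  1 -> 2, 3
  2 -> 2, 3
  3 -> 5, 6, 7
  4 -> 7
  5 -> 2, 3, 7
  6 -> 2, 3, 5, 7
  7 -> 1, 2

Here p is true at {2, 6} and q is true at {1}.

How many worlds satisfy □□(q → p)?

1: successors {2, 3}; □(q → p) there: 2:T, 3:T. ✓
2: successors {2, 3}; □(q → p) there: 2:T, 3:T. ✓
3: successors {5, 6, 7}; □(q → p) there: 5:T, 6:T, 7:F. ✗
4: successors {7}; □(q → p) there: 7:F. ✗
5: successors {2, 3, 7}; □(q → p) there: 2:T, 3:T, 7:F. ✗
6: successors {2, 3, 5, 7}; □(q → p) there: 2:T, 3:T, 5:T, 7:F. ✗
7: successors {1, 2}; □(q → p) there: 1:T, 2:T. ✓
Satisfying worlds: {1, 2, 7}.

3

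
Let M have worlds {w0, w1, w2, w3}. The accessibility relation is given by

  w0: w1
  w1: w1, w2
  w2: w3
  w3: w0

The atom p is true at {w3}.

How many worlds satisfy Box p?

1

w0: successors {w1}; p there: w1:F. ✗
w1: successors {w1, w2}; p there: w1:F, w2:F. ✗
w2: successors {w3}; p there: w3:T. ✓
w3: successors {w0}; p there: w0:F. ✗
Satisfying worlds: {w2}.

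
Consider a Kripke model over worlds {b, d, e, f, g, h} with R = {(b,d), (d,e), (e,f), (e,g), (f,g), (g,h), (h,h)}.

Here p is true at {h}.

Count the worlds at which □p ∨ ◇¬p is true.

b: □p is F, ◇¬p is T. ✓
d: □p is F, ◇¬p is T. ✓
e: □p is F, ◇¬p is T. ✓
f: □p is F, ◇¬p is T. ✓
g: □p is T, ◇¬p is F. ✓
h: □p is T, ◇¬p is F. ✓
Satisfying worlds: {b, d, e, f, g, h}.

6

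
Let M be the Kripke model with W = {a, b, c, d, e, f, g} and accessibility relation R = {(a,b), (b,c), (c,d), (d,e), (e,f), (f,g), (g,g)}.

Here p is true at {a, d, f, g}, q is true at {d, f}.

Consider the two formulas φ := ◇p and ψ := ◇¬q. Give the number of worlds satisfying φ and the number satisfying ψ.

4 and 5

For ◇p:
a: successors {b}; p there: b:F. ✗
b: successors {c}; p there: c:F. ✗
c: successors {d}; p there: d:T. ✓
d: successors {e}; p there: e:F. ✗
e: successors {f}; p there: f:T. ✓
f: successors {g}; p there: g:T. ✓
g: successors {g}; p there: g:T. ✓
— 4 worlds.
For ◇¬q:
a: successors {b}; ¬q there: b:T. ✓
b: successors {c}; ¬q there: c:T. ✓
c: successors {d}; ¬q there: d:F. ✗
d: successors {e}; ¬q there: e:T. ✓
e: successors {f}; ¬q there: f:F. ✗
f: successors {g}; ¬q there: g:T. ✓
g: successors {g}; ¬q there: g:T. ✓
— 5 worlds.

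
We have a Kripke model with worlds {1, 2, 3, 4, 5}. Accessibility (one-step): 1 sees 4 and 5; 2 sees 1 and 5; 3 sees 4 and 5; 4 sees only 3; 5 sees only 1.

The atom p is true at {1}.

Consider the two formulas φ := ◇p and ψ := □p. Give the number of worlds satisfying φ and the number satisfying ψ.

For ◇p:
1: successors {4, 5}; p there: 4:F, 5:F. ✗
2: successors {1, 5}; p there: 1:T, 5:F. ✓
3: successors {4, 5}; p there: 4:F, 5:F. ✗
4: successors {3}; p there: 3:F. ✗
5: successors {1}; p there: 1:T. ✓
— 2 worlds.
For □p:
1: successors {4, 5}; p there: 4:F, 5:F. ✗
2: successors {1, 5}; p there: 1:T, 5:F. ✗
3: successors {4, 5}; p there: 4:F, 5:F. ✗
4: successors {3}; p there: 3:F. ✗
5: successors {1}; p there: 1:T. ✓
— 1 world.

2 and 1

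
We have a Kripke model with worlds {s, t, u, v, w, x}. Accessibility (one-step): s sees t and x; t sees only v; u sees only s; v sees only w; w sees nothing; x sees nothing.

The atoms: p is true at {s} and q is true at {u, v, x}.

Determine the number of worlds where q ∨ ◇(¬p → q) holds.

s: q is F, ◇(¬p → q) is T. ✓
t: q is F, ◇(¬p → q) is T. ✓
u: q is T, ◇(¬p → q) is T. ✓
v: q is T, ◇(¬p → q) is F. ✓
w: q is F, ◇(¬p → q) is F. ✗
x: q is T, ◇(¬p → q) is F. ✓
Satisfying worlds: {s, t, u, v, x}.

5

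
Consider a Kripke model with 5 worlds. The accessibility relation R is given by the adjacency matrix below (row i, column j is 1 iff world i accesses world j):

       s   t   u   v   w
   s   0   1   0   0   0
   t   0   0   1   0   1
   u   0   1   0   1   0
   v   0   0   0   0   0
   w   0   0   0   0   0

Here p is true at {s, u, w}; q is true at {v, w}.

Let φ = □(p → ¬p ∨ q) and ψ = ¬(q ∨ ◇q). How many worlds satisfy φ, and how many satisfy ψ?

For □(p → ¬p ∨ q):
s: successors {t}; p → ¬p ∨ q there: t:T. ✓
t: successors {u, w}; p → ¬p ∨ q there: u:F, w:T. ✗
u: successors {t, v}; p → ¬p ∨ q there: t:T, v:T. ✓
v: no successors, so □(p → ¬p ∨ q) holds vacuously. ✓
w: no successors, so □(p → ¬p ∨ q) holds vacuously. ✓
— 4 worlds.
For ¬(q ∨ ◇q):
s: q ∨ ◇q is F. ✓
t: q ∨ ◇q is T. ✗
u: q ∨ ◇q is T. ✗
v: q ∨ ◇q is T. ✗
w: q ∨ ◇q is T. ✗
— 1 world.

4 and 1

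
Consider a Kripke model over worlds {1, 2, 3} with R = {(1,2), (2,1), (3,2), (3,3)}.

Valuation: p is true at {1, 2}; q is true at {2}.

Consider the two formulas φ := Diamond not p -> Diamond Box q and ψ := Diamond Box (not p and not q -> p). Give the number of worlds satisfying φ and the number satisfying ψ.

2 and 3

For Diamond not p -> Diamond Box q:
1: Diamond not p is F, Diamond Box q is F. ✓
2: Diamond not p is F, Diamond Box q is T. ✓
3: Diamond not p is T, Diamond Box q is F. ✗
— 2 worlds.
For Diamond Box (not p and not q -> p):
1: successors {2}; Box (not p and not q -> p) there: 2:T. ✓
2: successors {1}; Box (not p and not q -> p) there: 1:T. ✓
3: successors {2, 3}; Box (not p and not q -> p) there: 2:T, 3:F. ✓
— 3 worlds.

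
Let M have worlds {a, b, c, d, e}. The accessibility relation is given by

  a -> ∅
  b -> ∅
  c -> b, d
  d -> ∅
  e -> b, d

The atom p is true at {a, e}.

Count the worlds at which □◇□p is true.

3

a: no successors, so □◇□p holds vacuously. ✓
b: no successors, so □◇□p holds vacuously. ✓
c: successors {b, d}; ◇□p there: b:F, d:F. ✗
d: no successors, so □◇□p holds vacuously. ✓
e: successors {b, d}; ◇□p there: b:F, d:F. ✗
Satisfying worlds: {a, b, d}.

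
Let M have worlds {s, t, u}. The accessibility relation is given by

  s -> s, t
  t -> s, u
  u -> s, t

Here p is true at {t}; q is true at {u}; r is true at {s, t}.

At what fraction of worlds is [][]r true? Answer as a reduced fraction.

s: successors {s, t}; []r there: s:T, t:F. ✗
t: successors {s, u}; []r there: s:T, u:T. ✓
u: successors {s, t}; []r there: s:T, t:F. ✗
That's 1 of 3 worlds, so 1/3.

1/3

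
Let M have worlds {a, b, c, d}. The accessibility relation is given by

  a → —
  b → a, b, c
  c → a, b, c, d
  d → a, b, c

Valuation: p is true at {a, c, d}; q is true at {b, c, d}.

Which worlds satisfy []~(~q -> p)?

{a}

a: no successors, so []~(~q -> p) holds vacuously. ✓
b: successors {a, b, c}; ~(~q -> p) there: a:F, b:F, c:F. ✗
c: successors {a, b, c, d}; ~(~q -> p) there: a:F, b:F, c:F, d:F. ✗
d: successors {a, b, c}; ~(~q -> p) there: a:F, b:F, c:F. ✗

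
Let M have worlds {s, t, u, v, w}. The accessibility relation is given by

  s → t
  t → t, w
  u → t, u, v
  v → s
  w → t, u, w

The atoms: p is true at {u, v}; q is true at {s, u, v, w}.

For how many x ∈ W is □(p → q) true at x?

5

s: successors {t}; p → q there: t:T. ✓
t: successors {t, w}; p → q there: t:T, w:T. ✓
u: successors {t, u, v}; p → q there: t:T, u:T, v:T. ✓
v: successors {s}; p → q there: s:T. ✓
w: successors {t, u, w}; p → q there: t:T, u:T, w:T. ✓
Satisfying worlds: {s, t, u, v, w}.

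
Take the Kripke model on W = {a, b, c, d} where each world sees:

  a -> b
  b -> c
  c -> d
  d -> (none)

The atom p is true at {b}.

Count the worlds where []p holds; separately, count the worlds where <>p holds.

For []p:
a: successors {b}; p there: b:T. ✓
b: successors {c}; p there: c:F. ✗
c: successors {d}; p there: d:F. ✗
d: no successors, so []p holds vacuously. ✓
— 2 worlds.
For <>p:
a: successors {b}; p there: b:T. ✓
b: successors {c}; p there: c:F. ✗
c: successors {d}; p there: d:F. ✗
d: no successors, so <>p fails. ✗
— 1 world.

2 and 1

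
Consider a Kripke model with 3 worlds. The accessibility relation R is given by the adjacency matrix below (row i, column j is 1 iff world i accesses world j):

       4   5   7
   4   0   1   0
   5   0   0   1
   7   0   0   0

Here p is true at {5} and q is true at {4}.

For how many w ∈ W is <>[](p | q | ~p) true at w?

2

4: successors {5}; [](p | q | ~p) there: 5:T. ✓
5: successors {7}; [](p | q | ~p) there: 7:T. ✓
7: no successors, so <>[](p | q | ~p) fails. ✗
Satisfying worlds: {4, 5}.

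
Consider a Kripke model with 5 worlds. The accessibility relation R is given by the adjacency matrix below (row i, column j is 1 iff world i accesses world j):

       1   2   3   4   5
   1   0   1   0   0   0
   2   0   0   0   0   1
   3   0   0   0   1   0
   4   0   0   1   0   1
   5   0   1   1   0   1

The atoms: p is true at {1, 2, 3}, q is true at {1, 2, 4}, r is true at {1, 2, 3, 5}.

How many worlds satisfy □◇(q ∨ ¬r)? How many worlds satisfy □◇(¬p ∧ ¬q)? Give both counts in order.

2 and 3

For □◇(q ∨ ¬r):
1: successors {2}; ◇(q ∨ ¬r) there: 2:F. ✗
2: successors {5}; ◇(q ∨ ¬r) there: 5:T. ✓
3: successors {4}; ◇(q ∨ ¬r) there: 4:F. ✗
4: successors {3, 5}; ◇(q ∨ ¬r) there: 3:T, 5:T. ✓
5: successors {2, 3, 5}; ◇(q ∨ ¬r) there: 2:F, 3:T, 5:T. ✗
— 2 worlds.
For □◇(¬p ∧ ¬q):
1: successors {2}; ◇(¬p ∧ ¬q) there: 2:T. ✓
2: successors {5}; ◇(¬p ∧ ¬q) there: 5:T. ✓
3: successors {4}; ◇(¬p ∧ ¬q) there: 4:T. ✓
4: successors {3, 5}; ◇(¬p ∧ ¬q) there: 3:F, 5:T. ✗
5: successors {2, 3, 5}; ◇(¬p ∧ ¬q) there: 2:T, 3:F, 5:T. ✗
— 3 worlds.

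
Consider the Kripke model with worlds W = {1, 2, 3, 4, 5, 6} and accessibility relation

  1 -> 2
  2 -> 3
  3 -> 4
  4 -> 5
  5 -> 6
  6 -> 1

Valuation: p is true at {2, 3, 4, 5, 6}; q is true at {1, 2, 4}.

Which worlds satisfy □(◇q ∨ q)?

{1, 2, 3, 5, 6}

1: successors {2}; ◇q ∨ q there: 2:T. ✓
2: successors {3}; ◇q ∨ q there: 3:T. ✓
3: successors {4}; ◇q ∨ q there: 4:T. ✓
4: successors {5}; ◇q ∨ q there: 5:F. ✗
5: successors {6}; ◇q ∨ q there: 6:T. ✓
6: successors {1}; ◇q ∨ q there: 1:T. ✓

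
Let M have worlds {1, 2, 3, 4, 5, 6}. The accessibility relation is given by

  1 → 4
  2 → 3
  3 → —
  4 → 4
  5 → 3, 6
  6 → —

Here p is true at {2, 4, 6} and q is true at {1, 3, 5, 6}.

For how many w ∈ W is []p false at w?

2

1: successors {4}; p there: 4:T. ✓
2: successors {3}; p there: 3:F. ✗
3: no successors, so []p holds vacuously. ✓
4: successors {4}; p there: 4:T. ✓
5: successors {3, 6}; p there: 3:F, 6:T. ✗
6: no successors, so []p holds vacuously. ✓
Satisfying worlds: {1, 3, 4, 6}.
So []p fails at the other 2 worlds.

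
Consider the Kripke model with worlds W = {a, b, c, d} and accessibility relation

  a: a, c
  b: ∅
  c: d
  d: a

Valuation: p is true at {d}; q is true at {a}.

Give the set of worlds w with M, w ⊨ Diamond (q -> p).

a: successors {a, c}; q -> p there: a:F, c:T. ✓
b: no successors, so Diamond (q -> p) fails. ✗
c: successors {d}; q -> p there: d:T. ✓
d: successors {a}; q -> p there: a:F. ✗

{a, c}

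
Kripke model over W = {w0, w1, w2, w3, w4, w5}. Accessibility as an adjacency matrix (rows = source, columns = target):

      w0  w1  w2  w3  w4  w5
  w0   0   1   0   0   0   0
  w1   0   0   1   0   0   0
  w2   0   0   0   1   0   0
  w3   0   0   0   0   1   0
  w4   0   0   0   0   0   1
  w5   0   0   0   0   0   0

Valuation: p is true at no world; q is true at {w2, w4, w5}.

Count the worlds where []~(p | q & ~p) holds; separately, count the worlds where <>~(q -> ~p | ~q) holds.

3 and 0

For []~(p | q & ~p):
w0: successors {w1}; ~(p | q & ~p) there: w1:T. ✓
w1: successors {w2}; ~(p | q & ~p) there: w2:F. ✗
w2: successors {w3}; ~(p | q & ~p) there: w3:T. ✓
w3: successors {w4}; ~(p | q & ~p) there: w4:F. ✗
w4: successors {w5}; ~(p | q & ~p) there: w5:F. ✗
w5: no successors, so []~(p | q & ~p) holds vacuously. ✓
— 3 worlds.
For <>~(q -> ~p | ~q):
w0: successors {w1}; ~(q -> ~p | ~q) there: w1:F. ✗
w1: successors {w2}; ~(q -> ~p | ~q) there: w2:F. ✗
w2: successors {w3}; ~(q -> ~p | ~q) there: w3:F. ✗
w3: successors {w4}; ~(q -> ~p | ~q) there: w4:F. ✗
w4: successors {w5}; ~(q -> ~p | ~q) there: w5:F. ✗
w5: no successors, so <>~(q -> ~p | ~q) fails. ✗
— 0 worlds.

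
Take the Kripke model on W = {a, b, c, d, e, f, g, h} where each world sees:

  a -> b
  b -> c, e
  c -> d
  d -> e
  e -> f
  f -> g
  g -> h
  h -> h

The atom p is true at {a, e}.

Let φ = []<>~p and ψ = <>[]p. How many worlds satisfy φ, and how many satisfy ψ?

For []<>~p:
a: successors {b}; <>~p there: b:T. ✓
b: successors {c, e}; <>~p there: c:T, e:T. ✓
c: successors {d}; <>~p there: d:F. ✗
d: successors {e}; <>~p there: e:T. ✓
e: successors {f}; <>~p there: f:T. ✓
f: successors {g}; <>~p there: g:T. ✓
g: successors {h}; <>~p there: h:T. ✓
h: successors {h}; <>~p there: h:T. ✓
— 7 worlds.
For <>[]p:
a: successors {b}; []p there: b:F. ✗
b: successors {c, e}; []p there: c:F, e:F. ✗
c: successors {d}; []p there: d:T. ✓
d: successors {e}; []p there: e:F. ✗
e: successors {f}; []p there: f:F. ✗
f: successors {g}; []p there: g:F. ✗
g: successors {h}; []p there: h:F. ✗
h: successors {h}; []p there: h:F. ✗
— 1 world.

7 and 1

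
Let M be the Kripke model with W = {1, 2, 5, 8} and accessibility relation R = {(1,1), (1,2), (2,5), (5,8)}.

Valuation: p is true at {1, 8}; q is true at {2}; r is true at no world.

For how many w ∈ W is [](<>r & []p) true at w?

1: successors {1, 2}; <>r & []p there: 1:F, 2:F. ✗
2: successors {5}; <>r & []p there: 5:F. ✗
5: successors {8}; <>r & []p there: 8:F. ✗
8: no successors, so [](<>r & []p) holds vacuously. ✓
Satisfying worlds: {8}.

1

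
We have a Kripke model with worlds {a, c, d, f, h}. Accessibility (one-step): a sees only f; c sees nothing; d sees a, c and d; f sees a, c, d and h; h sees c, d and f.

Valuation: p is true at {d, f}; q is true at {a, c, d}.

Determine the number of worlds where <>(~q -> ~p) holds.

a: successors {f}; ~q -> ~p there: f:F. ✗
c: no successors, so <>(~q -> ~p) fails. ✗
d: successors {a, c, d}; ~q -> ~p there: a:T, c:T, d:T. ✓
f: successors {a, c, d, h}; ~q -> ~p there: a:T, c:T, d:T, h:T. ✓
h: successors {c, d, f}; ~q -> ~p there: c:T, d:T, f:F. ✓
Satisfying worlds: {d, f, h}.

3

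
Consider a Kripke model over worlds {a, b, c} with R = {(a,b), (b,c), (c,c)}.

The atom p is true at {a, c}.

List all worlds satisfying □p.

a: successors {b}; p there: b:F. ✗
b: successors {c}; p there: c:T. ✓
c: successors {c}; p there: c:T. ✓

{b, c}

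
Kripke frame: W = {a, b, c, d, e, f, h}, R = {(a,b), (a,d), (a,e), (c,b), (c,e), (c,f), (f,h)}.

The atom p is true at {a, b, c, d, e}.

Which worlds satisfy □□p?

a: successors {b, d, e}; □p there: b:T, d:T, e:T. ✓
b: no successors, so □□p holds vacuously. ✓
c: successors {b, e, f}; □p there: b:T, e:T, f:F. ✗
d: no successors, so □□p holds vacuously. ✓
e: no successors, so □□p holds vacuously. ✓
f: successors {h}; □p there: h:T. ✓
h: no successors, so □□p holds vacuously. ✓

{a, b, d, e, f, h}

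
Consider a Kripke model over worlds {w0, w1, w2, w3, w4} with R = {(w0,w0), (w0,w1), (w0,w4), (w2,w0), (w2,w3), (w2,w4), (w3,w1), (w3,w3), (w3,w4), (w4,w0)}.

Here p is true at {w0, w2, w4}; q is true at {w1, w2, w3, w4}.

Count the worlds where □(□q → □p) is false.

w0: successors {w0, w1, w4}; □q → □p there: w0:T, w1:T, w4:T. ✓
w1: no successors, so □(□q → □p) holds vacuously. ✓
w2: successors {w0, w3, w4}; □q → □p there: w0:T, w3:F, w4:T. ✗
w3: successors {w1, w3, w4}; □q → □p there: w1:T, w3:F, w4:T. ✗
w4: successors {w0}; □q → □p there: w0:T. ✓
Satisfying worlds: {w0, w1, w4}.
So □(□q → □p) fails at the other 2 worlds.

2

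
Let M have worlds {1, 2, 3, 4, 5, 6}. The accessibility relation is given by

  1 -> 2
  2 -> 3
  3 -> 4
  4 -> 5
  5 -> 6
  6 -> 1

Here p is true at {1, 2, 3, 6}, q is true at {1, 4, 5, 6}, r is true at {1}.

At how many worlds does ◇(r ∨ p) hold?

4

1: successors {2}; r ∨ p there: 2:T. ✓
2: successors {3}; r ∨ p there: 3:T. ✓
3: successors {4}; r ∨ p there: 4:F. ✗
4: successors {5}; r ∨ p there: 5:F. ✗
5: successors {6}; r ∨ p there: 6:T. ✓
6: successors {1}; r ∨ p there: 1:T. ✓
Satisfying worlds: {1, 2, 5, 6}.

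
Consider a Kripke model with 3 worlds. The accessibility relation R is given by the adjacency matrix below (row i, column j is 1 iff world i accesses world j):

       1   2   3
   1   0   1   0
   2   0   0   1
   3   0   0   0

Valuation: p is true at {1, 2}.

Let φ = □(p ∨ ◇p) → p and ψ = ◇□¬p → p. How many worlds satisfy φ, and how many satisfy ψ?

For □(p ∨ ◇p) → p:
1: □(p ∨ ◇p) is T, p is T. ✓
2: □(p ∨ ◇p) is F, p is T. ✓
3: □(p ∨ ◇p) is T, p is F. ✗
— 2 worlds.
For ◇□¬p → p:
1: ◇□¬p is T, p is T. ✓
2: ◇□¬p is T, p is T. ✓
3: ◇□¬p is F, p is F. ✓
— 3 worlds.

2 and 3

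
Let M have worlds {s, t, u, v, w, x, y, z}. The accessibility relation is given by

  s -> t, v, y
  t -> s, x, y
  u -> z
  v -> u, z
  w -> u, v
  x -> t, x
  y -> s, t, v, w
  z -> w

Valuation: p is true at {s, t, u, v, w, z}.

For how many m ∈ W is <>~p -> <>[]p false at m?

1

s: <>~p is T, <>[]p is T. ✓
t: <>~p is T, <>[]p is T. ✓
u: <>~p is F, <>[]p is T. ✓
v: <>~p is F, <>[]p is T. ✓
w: <>~p is F, <>[]p is T. ✓
x: <>~p is T, <>[]p is F. ✗
y: <>~p is F, <>[]p is T. ✓
z: <>~p is F, <>[]p is T. ✓
Satisfying worlds: {s, t, u, v, w, y, z}.
So <>~p -> <>[]p fails at the other 1 world.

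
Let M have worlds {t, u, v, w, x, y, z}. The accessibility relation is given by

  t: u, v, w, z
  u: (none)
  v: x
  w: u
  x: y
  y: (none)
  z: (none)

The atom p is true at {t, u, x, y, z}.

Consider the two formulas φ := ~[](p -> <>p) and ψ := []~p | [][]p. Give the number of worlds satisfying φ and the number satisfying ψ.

3 and 7

For ~[](p -> <>p):
t: [](p -> <>p) is F. ✓
u: [](p -> <>p) is T. ✗
v: [](p -> <>p) is T. ✗
w: [](p -> <>p) is F. ✓
x: [](p -> <>p) is F. ✓
y: [](p -> <>p) is T. ✗
z: [](p -> <>p) is T. ✗
— 3 worlds.
For []~p | [][]p:
t: []~p is F, [][]p is T. ✓
u: []~p is T, [][]p is T. ✓
v: []~p is F, [][]p is T. ✓
w: []~p is F, [][]p is T. ✓
x: []~p is F, [][]p is T. ✓
y: []~p is T, [][]p is T. ✓
z: []~p is T, [][]p is T. ✓
— 7 worlds.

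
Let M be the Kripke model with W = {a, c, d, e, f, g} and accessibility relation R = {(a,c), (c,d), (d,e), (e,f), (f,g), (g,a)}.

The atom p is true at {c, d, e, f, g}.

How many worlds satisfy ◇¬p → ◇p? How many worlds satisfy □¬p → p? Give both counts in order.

For ◇¬p → ◇p:
a: ◇¬p is F, ◇p is T. ✓
c: ◇¬p is F, ◇p is T. ✓
d: ◇¬p is F, ◇p is T. ✓
e: ◇¬p is F, ◇p is T. ✓
f: ◇¬p is F, ◇p is T. ✓
g: ◇¬p is T, ◇p is F. ✗
— 5 worlds.
For □¬p → p:
a: □¬p is F, p is F. ✓
c: □¬p is F, p is T. ✓
d: □¬p is F, p is T. ✓
e: □¬p is F, p is T. ✓
f: □¬p is F, p is T. ✓
g: □¬p is T, p is T. ✓
— 6 worlds.

5 and 6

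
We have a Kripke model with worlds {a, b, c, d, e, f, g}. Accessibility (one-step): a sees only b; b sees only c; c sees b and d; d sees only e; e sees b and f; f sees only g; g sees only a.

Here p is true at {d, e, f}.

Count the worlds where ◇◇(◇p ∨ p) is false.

2

a: successors {b}; ◇(◇p ∨ p) there: b:T. ✓
b: successors {c}; ◇(◇p ∨ p) there: c:T. ✓
c: successors {b, d}; ◇(◇p ∨ p) there: b:T, d:T. ✓
d: successors {e}; ◇(◇p ∨ p) there: e:T. ✓
e: successors {b, f}; ◇(◇p ∨ p) there: b:T, f:F. ✓
f: successors {g}; ◇(◇p ∨ p) there: g:F. ✗
g: successors {a}; ◇(◇p ∨ p) there: a:F. ✗
Satisfying worlds: {a, b, c, d, e}.
So ◇◇(◇p ∨ p) fails at the other 2 worlds.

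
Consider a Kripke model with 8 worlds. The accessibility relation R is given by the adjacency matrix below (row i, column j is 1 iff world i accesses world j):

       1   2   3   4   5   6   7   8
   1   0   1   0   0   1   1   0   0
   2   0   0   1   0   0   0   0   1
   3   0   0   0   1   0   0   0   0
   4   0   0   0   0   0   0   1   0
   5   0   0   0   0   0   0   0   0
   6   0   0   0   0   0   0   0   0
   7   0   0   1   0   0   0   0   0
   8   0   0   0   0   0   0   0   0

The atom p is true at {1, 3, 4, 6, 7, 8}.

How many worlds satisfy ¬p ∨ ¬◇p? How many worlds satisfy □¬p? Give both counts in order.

For ¬p ∨ ¬◇p:
1: ¬p is F, ¬◇p is F. ✗
2: ¬p is T, ¬◇p is F. ✓
3: ¬p is F, ¬◇p is F. ✗
4: ¬p is F, ¬◇p is F. ✗
5: ¬p is T, ¬◇p is T. ✓
6: ¬p is F, ¬◇p is T. ✓
7: ¬p is F, ¬◇p is F. ✗
8: ¬p is F, ¬◇p is T. ✓
— 4 worlds.
For □¬p:
1: successors {2, 5, 6}; ¬p there: 2:T, 5:T, 6:F. ✗
2: successors {3, 8}; ¬p there: 3:F, 8:F. ✗
3: successors {4}; ¬p there: 4:F. ✗
4: successors {7}; ¬p there: 7:F. ✗
5: no successors, so □¬p holds vacuously. ✓
6: no successors, so □¬p holds vacuously. ✓
7: successors {3}; ¬p there: 3:F. ✗
8: no successors, so □¬p holds vacuously. ✓
— 3 worlds.

4 and 3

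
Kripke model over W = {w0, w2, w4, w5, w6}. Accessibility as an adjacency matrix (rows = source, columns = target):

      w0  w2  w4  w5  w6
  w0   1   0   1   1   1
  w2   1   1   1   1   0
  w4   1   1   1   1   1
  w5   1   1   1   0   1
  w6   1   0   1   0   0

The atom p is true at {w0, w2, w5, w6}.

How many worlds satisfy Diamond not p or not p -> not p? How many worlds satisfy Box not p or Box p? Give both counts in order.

1 and 0

For Diamond not p or not p -> not p:
w0: Diamond not p or not p is T, not p is F. ✗
w2: Diamond not p or not p is T, not p is F. ✗
w4: Diamond not p or not p is T, not p is T. ✓
w5: Diamond not p or not p is T, not p is F. ✗
w6: Diamond not p or not p is T, not p is F. ✗
— 1 world.
For Box not p or Box p:
w0: Box not p is F, Box p is F. ✗
w2: Box not p is F, Box p is F. ✗
w4: Box not p is F, Box p is F. ✗
w5: Box not p is F, Box p is F. ✗
w6: Box not p is F, Box p is F. ✗
— 0 worlds.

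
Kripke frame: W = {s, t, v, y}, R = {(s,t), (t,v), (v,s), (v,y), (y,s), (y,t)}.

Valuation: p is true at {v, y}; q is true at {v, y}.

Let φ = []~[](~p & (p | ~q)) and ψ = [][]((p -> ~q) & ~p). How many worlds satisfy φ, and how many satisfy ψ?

For []~[](~p & (p | ~q)):
s: successors {t}; ~[](~p & (p | ~q)) there: t:T. ✓
t: successors {v}; ~[](~p & (p | ~q)) there: v:T. ✓
v: successors {s, y}; ~[](~p & (p | ~q)) there: s:F, y:F. ✗
y: successors {s, t}; ~[](~p & (p | ~q)) there: s:F, t:T. ✗
— 2 worlds.
For [][]((p -> ~q) & ~p):
s: successors {t}; []((p -> ~q) & ~p) there: t:F. ✗
t: successors {v}; []((p -> ~q) & ~p) there: v:F. ✗
v: successors {s, y}; []((p -> ~q) & ~p) there: s:T, y:T. ✓
y: successors {s, t}; []((p -> ~q) & ~p) there: s:T, t:F. ✗
— 1 world.

2 and 1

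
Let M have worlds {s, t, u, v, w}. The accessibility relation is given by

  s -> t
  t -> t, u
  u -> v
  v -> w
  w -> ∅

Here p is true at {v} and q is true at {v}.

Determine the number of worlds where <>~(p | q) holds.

s: successors {t}; ~(p | q) there: t:T. ✓
t: successors {t, u}; ~(p | q) there: t:T, u:T. ✓
u: successors {v}; ~(p | q) there: v:F. ✗
v: successors {w}; ~(p | q) there: w:T. ✓
w: no successors, so <>~(p | q) fails. ✗
Satisfying worlds: {s, t, v}.

3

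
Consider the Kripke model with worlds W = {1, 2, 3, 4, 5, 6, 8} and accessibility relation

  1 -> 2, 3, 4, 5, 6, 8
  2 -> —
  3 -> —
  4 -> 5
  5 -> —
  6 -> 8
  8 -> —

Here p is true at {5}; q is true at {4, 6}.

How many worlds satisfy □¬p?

1: successors {2, 3, 4, 5, 6, 8}; ¬p there: 2:T, 3:T, 4:T, 5:F, 6:T, 8:T. ✗
2: no successors, so □¬p holds vacuously. ✓
3: no successors, so □¬p holds vacuously. ✓
4: successors {5}; ¬p there: 5:F. ✗
5: no successors, so □¬p holds vacuously. ✓
6: successors {8}; ¬p there: 8:T. ✓
8: no successors, so □¬p holds vacuously. ✓
Satisfying worlds: {2, 3, 5, 6, 8}.

5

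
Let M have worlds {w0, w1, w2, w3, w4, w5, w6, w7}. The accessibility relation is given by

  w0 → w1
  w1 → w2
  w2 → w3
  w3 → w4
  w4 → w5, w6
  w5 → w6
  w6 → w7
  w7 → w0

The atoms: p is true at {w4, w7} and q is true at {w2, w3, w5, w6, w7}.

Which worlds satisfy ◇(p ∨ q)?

w0: successors {w1}; p ∨ q there: w1:F. ✗
w1: successors {w2}; p ∨ q there: w2:T. ✓
w2: successors {w3}; p ∨ q there: w3:T. ✓
w3: successors {w4}; p ∨ q there: w4:T. ✓
w4: successors {w5, w6}; p ∨ q there: w5:T, w6:T. ✓
w5: successors {w6}; p ∨ q there: w6:T. ✓
w6: successors {w7}; p ∨ q there: w7:T. ✓
w7: successors {w0}; p ∨ q there: w0:F. ✗

{w1, w2, w3, w4, w5, w6}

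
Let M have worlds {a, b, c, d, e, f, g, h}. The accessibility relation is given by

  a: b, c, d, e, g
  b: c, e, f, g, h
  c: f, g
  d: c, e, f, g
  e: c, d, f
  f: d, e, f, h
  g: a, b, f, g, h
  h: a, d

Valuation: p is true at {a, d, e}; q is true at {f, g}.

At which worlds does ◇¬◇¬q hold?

{a, b, d, e}

a: successors {b, c, d, e, g}; ¬◇¬q there: b:F, c:T, d:F, e:F, g:F. ✓
b: successors {c, e, f, g, h}; ¬◇¬q there: c:T, e:F, f:F, g:F, h:F. ✓
c: successors {f, g}; ¬◇¬q there: f:F, g:F. ✗
d: successors {c, e, f, g}; ¬◇¬q there: c:T, e:F, f:F, g:F. ✓
e: successors {c, d, f}; ¬◇¬q there: c:T, d:F, f:F. ✓
f: successors {d, e, f, h}; ¬◇¬q there: d:F, e:F, f:F, h:F. ✗
g: successors {a, b, f, g, h}; ¬◇¬q there: a:F, b:F, f:F, g:F, h:F. ✗
h: successors {a, d}; ¬◇¬q there: a:F, d:F. ✗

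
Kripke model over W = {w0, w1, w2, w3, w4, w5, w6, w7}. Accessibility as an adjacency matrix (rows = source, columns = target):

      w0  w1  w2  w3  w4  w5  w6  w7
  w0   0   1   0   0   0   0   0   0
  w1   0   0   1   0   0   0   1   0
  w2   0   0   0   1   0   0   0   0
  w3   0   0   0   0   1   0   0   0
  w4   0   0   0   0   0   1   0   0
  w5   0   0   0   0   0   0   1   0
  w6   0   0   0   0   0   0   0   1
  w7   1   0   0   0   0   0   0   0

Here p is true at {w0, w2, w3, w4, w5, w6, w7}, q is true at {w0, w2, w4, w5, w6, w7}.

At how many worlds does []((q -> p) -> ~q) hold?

2

w0: successors {w1}; (q -> p) -> ~q there: w1:T. ✓
w1: successors {w2, w6}; (q -> p) -> ~q there: w2:F, w6:F. ✗
w2: successors {w3}; (q -> p) -> ~q there: w3:T. ✓
w3: successors {w4}; (q -> p) -> ~q there: w4:F. ✗
w4: successors {w5}; (q -> p) -> ~q there: w5:F. ✗
w5: successors {w6}; (q -> p) -> ~q there: w6:F. ✗
w6: successors {w7}; (q -> p) -> ~q there: w7:F. ✗
w7: successors {w0}; (q -> p) -> ~q there: w0:F. ✗
Satisfying worlds: {w0, w2}.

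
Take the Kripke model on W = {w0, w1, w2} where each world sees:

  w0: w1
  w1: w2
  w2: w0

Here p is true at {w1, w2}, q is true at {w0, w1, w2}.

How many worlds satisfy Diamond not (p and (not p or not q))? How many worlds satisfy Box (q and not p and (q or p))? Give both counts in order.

For Diamond not (p and (not p or not q)):
w0: successors {w1}; not (p and (not p or not q)) there: w1:T. ✓
w1: successors {w2}; not (p and (not p or not q)) there: w2:T. ✓
w2: successors {w0}; not (p and (not p or not q)) there: w0:T. ✓
— 3 worlds.
For Box (q and not p and (q or p)):
w0: successors {w1}; q and not p and (q or p) there: w1:F. ✗
w1: successors {w2}; q and not p and (q or p) there: w2:F. ✗
w2: successors {w0}; q and not p and (q or p) there: w0:T. ✓
— 1 world.

3 and 1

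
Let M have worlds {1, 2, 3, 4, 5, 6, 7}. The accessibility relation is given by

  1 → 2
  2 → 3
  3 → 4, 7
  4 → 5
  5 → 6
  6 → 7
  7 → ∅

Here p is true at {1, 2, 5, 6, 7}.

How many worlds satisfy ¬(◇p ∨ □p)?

1: ◇p ∨ □p is T. ✗
2: ◇p ∨ □p is F. ✓
3: ◇p ∨ □p is T. ✗
4: ◇p ∨ □p is T. ✗
5: ◇p ∨ □p is T. ✗
6: ◇p ∨ □p is T. ✗
7: ◇p ∨ □p is T. ✗
Satisfying worlds: {2}.

1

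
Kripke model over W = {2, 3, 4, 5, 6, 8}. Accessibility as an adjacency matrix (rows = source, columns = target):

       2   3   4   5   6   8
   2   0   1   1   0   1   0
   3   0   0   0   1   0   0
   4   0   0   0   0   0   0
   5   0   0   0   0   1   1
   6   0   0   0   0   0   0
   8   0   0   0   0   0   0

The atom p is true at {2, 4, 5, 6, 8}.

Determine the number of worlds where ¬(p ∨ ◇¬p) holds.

2: p ∨ ◇¬p is T. ✗
3: p ∨ ◇¬p is F. ✓
4: p ∨ ◇¬p is T. ✗
5: p ∨ ◇¬p is T. ✗
6: p ∨ ◇¬p is T. ✗
8: p ∨ ◇¬p is T. ✗
Satisfying worlds: {3}.

1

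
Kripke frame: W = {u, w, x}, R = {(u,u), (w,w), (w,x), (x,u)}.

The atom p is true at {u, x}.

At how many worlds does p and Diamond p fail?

1

u: p is T, Diamond p is T. ✓
w: p is F, Diamond p is T. ✗
x: p is T, Diamond p is T. ✓
Satisfying worlds: {u, x}.
So p and Diamond p fails at the other 1 world.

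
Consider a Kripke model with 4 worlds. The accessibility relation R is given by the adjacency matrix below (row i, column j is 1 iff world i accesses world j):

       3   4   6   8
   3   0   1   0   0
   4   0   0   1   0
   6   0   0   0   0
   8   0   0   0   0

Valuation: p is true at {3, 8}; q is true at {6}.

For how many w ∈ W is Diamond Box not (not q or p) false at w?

2

3: successors {4}; Box not (not q or p) there: 4:T. ✓
4: successors {6}; Box not (not q or p) there: 6:T. ✓
6: no successors, so Diamond Box not (not q or p) fails. ✗
8: no successors, so Diamond Box not (not q or p) fails. ✗
Satisfying worlds: {3, 4}.
So Diamond Box not (not q or p) fails at the other 2 worlds.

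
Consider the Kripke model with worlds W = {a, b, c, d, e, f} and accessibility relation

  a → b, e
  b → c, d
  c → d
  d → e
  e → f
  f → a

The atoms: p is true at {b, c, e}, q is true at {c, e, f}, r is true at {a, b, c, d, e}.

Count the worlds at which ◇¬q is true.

4

a: successors {b, e}; ¬q there: b:T, e:F. ✓
b: successors {c, d}; ¬q there: c:F, d:T. ✓
c: successors {d}; ¬q there: d:T. ✓
d: successors {e}; ¬q there: e:F. ✗
e: successors {f}; ¬q there: f:F. ✗
f: successors {a}; ¬q there: a:T. ✓
Satisfying worlds: {a, b, c, f}.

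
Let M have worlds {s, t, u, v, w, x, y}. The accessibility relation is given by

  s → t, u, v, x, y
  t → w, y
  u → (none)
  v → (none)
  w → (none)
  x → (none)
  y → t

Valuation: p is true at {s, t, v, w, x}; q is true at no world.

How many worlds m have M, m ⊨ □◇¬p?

5

s: successors {t, u, v, x, y}; ◇¬p there: t:T, u:F, v:F, x:F, y:F. ✗
t: successors {w, y}; ◇¬p there: w:F, y:F. ✗
u: no successors, so □◇¬p holds vacuously. ✓
v: no successors, so □◇¬p holds vacuously. ✓
w: no successors, so □◇¬p holds vacuously. ✓
x: no successors, so □◇¬p holds vacuously. ✓
y: successors {t}; ◇¬p there: t:T. ✓
Satisfying worlds: {u, v, w, x, y}.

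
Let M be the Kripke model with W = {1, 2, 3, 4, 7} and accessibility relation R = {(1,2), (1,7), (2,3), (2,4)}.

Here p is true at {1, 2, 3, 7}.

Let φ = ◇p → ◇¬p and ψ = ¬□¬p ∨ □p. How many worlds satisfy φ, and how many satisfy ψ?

For ◇p → ◇¬p:
1: ◇p is T, ◇¬p is F. ✗
2: ◇p is T, ◇¬p is T. ✓
3: ◇p is F, ◇¬p is F. ✓
4: ◇p is F, ◇¬p is F. ✓
7: ◇p is F, ◇¬p is F. ✓
— 4 worlds.
For ¬□¬p ∨ □p:
1: ¬□¬p is T, □p is T. ✓
2: ¬□¬p is T, □p is F. ✓
3: ¬□¬p is F, □p is T. ✓
4: ¬□¬p is F, □p is T. ✓
7: ¬□¬p is F, □p is T. ✓
— 5 worlds.

4 and 5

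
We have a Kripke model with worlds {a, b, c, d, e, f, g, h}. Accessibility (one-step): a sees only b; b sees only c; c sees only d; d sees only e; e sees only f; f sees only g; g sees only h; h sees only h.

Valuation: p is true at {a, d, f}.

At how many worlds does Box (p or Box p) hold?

4

a: successors {b}; p or Box p there: b:F. ✗
b: successors {c}; p or Box p there: c:T. ✓
c: successors {d}; p or Box p there: d:T. ✓
d: successors {e}; p or Box p there: e:T. ✓
e: successors {f}; p or Box p there: f:T. ✓
f: successors {g}; p or Box p there: g:F. ✗
g: successors {h}; p or Box p there: h:F. ✗
h: successors {h}; p or Box p there: h:F. ✗
Satisfying worlds: {b, c, d, e}.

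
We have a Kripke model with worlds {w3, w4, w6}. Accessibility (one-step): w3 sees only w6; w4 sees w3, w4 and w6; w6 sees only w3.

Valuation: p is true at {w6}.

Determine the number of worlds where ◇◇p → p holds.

2

w3: ◇◇p is F, p is F. ✓
w4: ◇◇p is T, p is F. ✗
w6: ◇◇p is T, p is T. ✓
Satisfying worlds: {w3, w6}.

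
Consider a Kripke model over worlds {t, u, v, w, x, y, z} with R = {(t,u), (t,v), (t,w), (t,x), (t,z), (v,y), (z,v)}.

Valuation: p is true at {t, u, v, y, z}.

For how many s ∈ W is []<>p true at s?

t: successors {u, v, w, x, z}; <>p there: u:F, v:T, w:F, x:F, z:T. ✗
u: no successors, so []<>p holds vacuously. ✓
v: successors {y}; <>p there: y:F. ✗
w: no successors, so []<>p holds vacuously. ✓
x: no successors, so []<>p holds vacuously. ✓
y: no successors, so []<>p holds vacuously. ✓
z: successors {v}; <>p there: v:T. ✓
Satisfying worlds: {u, w, x, y, z}.

5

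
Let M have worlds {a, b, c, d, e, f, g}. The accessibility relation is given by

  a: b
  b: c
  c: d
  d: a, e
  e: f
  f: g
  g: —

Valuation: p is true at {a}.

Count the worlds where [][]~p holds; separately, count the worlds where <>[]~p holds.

For [][]~p:
a: successors {b}; []~p there: b:T. ✓
b: successors {c}; []~p there: c:T. ✓
c: successors {d}; []~p there: d:F. ✗
d: successors {a, e}; []~p there: a:T, e:T. ✓
e: successors {f}; []~p there: f:T. ✓
f: successors {g}; []~p there: g:T. ✓
g: no successors, so [][]~p holds vacuously. ✓
— 6 worlds.
For <>[]~p:
a: successors {b}; []~p there: b:T. ✓
b: successors {c}; []~p there: c:T. ✓
c: successors {d}; []~p there: d:F. ✗
d: successors {a, e}; []~p there: a:T, e:T. ✓
e: successors {f}; []~p there: f:T. ✓
f: successors {g}; []~p there: g:T. ✓
g: no successors, so <>[]~p fails. ✗
— 5 worlds.

6 and 5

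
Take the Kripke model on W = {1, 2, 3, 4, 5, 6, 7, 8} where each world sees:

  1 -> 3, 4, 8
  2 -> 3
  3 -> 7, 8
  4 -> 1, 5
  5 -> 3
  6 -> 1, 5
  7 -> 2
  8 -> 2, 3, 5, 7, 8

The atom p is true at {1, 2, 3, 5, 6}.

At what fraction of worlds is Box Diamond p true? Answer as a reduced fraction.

1/2

1: successors {3, 4, 8}; Diamond p there: 3:F, 4:T, 8:T. ✗
2: successors {3}; Diamond p there: 3:F. ✗
3: successors {7, 8}; Diamond p there: 7:T, 8:T. ✓
4: successors {1, 5}; Diamond p there: 1:T, 5:T. ✓
5: successors {3}; Diamond p there: 3:F. ✗
6: successors {1, 5}; Diamond p there: 1:T, 5:T. ✓
7: successors {2}; Diamond p there: 2:T. ✓
8: successors {2, 3, 5, 7, 8}; Diamond p there: 2:T, 3:F, 5:T, 7:T, 8:T. ✗
That's 4 of 8 worlds, so 4/8 = 1/2.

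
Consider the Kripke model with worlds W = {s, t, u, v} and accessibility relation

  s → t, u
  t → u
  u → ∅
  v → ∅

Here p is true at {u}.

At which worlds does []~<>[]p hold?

s: successors {t, u}; ~<>[]p there: t:F, u:T. ✗
t: successors {u}; ~<>[]p there: u:T. ✓
u: no successors, so []~<>[]p holds vacuously. ✓
v: no successors, so []~<>[]p holds vacuously. ✓

{t, u, v}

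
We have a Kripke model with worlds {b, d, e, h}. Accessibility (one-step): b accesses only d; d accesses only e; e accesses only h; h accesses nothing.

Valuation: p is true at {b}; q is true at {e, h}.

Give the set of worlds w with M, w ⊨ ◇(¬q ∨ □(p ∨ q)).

b: successors {d}; ¬q ∨ □(p ∨ q) there: d:T. ✓
d: successors {e}; ¬q ∨ □(p ∨ q) there: e:T. ✓
e: successors {h}; ¬q ∨ □(p ∨ q) there: h:T. ✓
h: no successors, so ◇(¬q ∨ □(p ∨ q)) fails. ✗

{b, d, e}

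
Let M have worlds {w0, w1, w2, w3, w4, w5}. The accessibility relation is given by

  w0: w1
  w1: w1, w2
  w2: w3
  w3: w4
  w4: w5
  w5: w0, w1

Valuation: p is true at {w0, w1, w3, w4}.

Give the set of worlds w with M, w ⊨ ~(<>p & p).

w0: <>p & p is T. ✗
w1: <>p & p is T. ✗
w2: <>p & p is F. ✓
w3: <>p & p is T. ✗
w4: <>p & p is F. ✓
w5: <>p & p is F. ✓

{w2, w4, w5}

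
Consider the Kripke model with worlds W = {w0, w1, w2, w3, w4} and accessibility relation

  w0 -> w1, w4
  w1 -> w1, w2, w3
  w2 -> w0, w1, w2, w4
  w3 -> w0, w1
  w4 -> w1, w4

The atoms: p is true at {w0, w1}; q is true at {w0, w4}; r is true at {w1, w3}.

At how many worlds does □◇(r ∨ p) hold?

w0: successors {w1, w4}; ◇(r ∨ p) there: w1:T, w4:T. ✓
w1: successors {w1, w2, w3}; ◇(r ∨ p) there: w1:T, w2:T, w3:T. ✓
w2: successors {w0, w1, w2, w4}; ◇(r ∨ p) there: w0:T, w1:T, w2:T, w4:T. ✓
w3: successors {w0, w1}; ◇(r ∨ p) there: w0:T, w1:T. ✓
w4: successors {w1, w4}; ◇(r ∨ p) there: w1:T, w4:T. ✓
Satisfying worlds: {w0, w1, w2, w3, w4}.

5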